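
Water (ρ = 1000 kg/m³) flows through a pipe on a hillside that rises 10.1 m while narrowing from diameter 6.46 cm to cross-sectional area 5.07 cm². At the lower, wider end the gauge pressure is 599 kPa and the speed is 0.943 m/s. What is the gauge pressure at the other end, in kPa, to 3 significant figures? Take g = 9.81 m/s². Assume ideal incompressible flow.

P₂ ≈ 482 kPa

Continuity gives A₁v₁ = A₂v₂, so v₂ = (32.8 cm²)/(5.07 cm²) × 0.943 m/s = 6.10 m/s.
Bernoulli: P₁ + ½ρv₁² + ρg h₁ = P₂ + ½ρv₂² + ρg h₂, so P₂ = P₁ + ½ρ(v₁² − v₂²) − ρg(h₂ − h₁).
P₂ = 599000 + ½·1000·(0.943² − 6.10²) − 1000·9.81·(+10.1) = 599000 + (-18100) − (99100) = 482000 Pa.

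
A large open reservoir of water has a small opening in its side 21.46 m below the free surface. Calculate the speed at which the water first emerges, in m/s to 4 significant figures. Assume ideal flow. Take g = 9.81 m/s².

With the surface at rest and both surface and jet at atmospheric pressure, Bernoulli gives ρg h = ½ρv², so v = √(2gh) = √(2·9.81·21.46) = 20.52 m/s.

20.52 m/s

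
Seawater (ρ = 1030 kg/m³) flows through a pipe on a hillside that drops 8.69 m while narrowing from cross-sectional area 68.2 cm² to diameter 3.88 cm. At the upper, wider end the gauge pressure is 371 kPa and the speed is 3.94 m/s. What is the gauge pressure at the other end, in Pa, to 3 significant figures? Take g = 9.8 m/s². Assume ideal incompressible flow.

By continuity, v₂ = v₁·A₁/A₂ = 3.94·(68.2/11.8) = 22.7 m/s.
Applying Bernoulli between the two ends and solving for P₂: P₂ = P₁ + ½ρ(v₁² − v₂²) − ρgΔh.
P₂ = 371000 + ½·1030·(3.94² − 22.7²) − 1030·9.8·(−8.69) = 371000 + (-258000) − (-87700) = 201000 Pa.

P₂ ≈ 201000 Pa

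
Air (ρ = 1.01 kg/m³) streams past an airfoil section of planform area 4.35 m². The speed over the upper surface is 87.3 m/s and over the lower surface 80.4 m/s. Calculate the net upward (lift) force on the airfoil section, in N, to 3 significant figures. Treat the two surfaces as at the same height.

F = 2540 N

With equal heights on the two surfaces, Bernoulli gives P_lower − P_upper = ½ρ(v_upper² − v_lower²).
ΔP = ½·1.01·(87.3² − 80.4²) = 584 Pa.
Lift = ΔP · A = 584 × 4.35 = 2540 N.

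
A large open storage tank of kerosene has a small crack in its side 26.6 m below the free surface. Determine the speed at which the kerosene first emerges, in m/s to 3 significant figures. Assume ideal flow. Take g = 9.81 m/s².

The surface is effectively still and both ends are open, so ½v² = gh and v = √(2·9.81·26.6) = 22.8 m/s.

v ≈ 22.8 m/s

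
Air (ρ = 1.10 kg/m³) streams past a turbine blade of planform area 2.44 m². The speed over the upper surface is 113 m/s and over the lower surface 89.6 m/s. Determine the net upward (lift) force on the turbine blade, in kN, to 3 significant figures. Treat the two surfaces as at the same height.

F ≈ 6.36 kN

The faster flow above has the lower pressure; Bernoulli (same height) gives ΔP = ½ρ(v_up² − v_low²).
ΔP = ½·1.10·(113² − 89.6²) = 2610 Pa.
Lift = ΔP · A = 2610 × 2.44 = 6360 N.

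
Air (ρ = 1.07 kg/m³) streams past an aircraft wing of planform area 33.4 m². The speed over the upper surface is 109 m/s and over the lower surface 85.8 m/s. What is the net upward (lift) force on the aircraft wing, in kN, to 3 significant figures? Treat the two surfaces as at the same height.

With equal heights on the two surfaces, Bernoulli gives P_lower − P_upper = ½ρ(v_upper² − v_lower²).
ΔP = ½·1.07·(109² − 85.8²) = 2420 Pa.
Lift = ΔP · A = 2420 × 33.4 = 80800 N.

F ≈ 80.8 kN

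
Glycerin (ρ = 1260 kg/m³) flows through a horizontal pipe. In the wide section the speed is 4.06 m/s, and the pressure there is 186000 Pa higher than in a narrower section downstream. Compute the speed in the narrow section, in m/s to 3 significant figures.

v₂ ≈ 17.7 m/s

With h₁ = h₂, rearranging Bernoulli gives v₂ = √(v₁² + 2ΔP/ρ).
v₂ = √(4.06² + 2·186000/1260) = √(16.5 + 295) = 17.7 m/s.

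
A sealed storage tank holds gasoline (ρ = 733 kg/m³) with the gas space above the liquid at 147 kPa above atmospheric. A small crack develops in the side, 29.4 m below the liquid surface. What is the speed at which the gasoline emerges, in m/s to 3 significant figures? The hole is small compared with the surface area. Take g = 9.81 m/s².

Take point 1 at the surface (v₁ ≈ 0) and point 2 at the hole (at atmospheric pressure). Bernoulli: P₁ + ρg h = P_atm + ½ρv₂².
With P₁ − P_atm = 147000 Pa, v₂ = √(2gh + 2ΔP/ρ) = √(2·9.81·29.4 + 2·147000/733) = 31.3 m/s.

31.3 m/s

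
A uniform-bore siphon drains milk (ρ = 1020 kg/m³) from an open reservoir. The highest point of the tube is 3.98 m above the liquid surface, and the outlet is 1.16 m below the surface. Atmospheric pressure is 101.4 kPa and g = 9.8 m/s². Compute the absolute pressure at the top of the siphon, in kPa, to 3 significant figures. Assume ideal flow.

50.0 kPa

Bernoulli surface→outlet gives ½v² = g·h_out, so v = √(2·9.8·1.16) = 4.77 m/s.
Continuity keeps v the same throughout the tube; from surface to crest, P_atm + 0 = P_top + ½ρv² + ρg·h_top.
P_top = 101400 − ½·1020·4.77² − 1020·9.8·3.98 = 50000 Pa.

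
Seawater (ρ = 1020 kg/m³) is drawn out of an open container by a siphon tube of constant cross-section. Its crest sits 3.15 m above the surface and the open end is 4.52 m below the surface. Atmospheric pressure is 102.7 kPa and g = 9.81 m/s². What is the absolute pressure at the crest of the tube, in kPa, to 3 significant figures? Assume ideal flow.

26.0 kPa

Bernoulli surface→outlet gives ½v² = g·h_out, so v = √(2·9.81·4.52) = 9.42 m/s.
Continuity keeps v the same throughout the tube; from surface to crest, P_atm + 0 = P_top + ½ρv² + ρg·h_top.
P_top = 102700 − ½·1020·9.42² − 1020·9.81·3.15 = 26000 Pa.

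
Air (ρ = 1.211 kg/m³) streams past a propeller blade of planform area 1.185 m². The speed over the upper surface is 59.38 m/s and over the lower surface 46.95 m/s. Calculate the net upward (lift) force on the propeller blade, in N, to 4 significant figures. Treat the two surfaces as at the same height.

F ≈ 948.3 N

From P + ½ρv² = const at equal height, P_low − P_up = ½ρ(v_up² − v_low²).
ΔP = ½·1.211·(59.38² − 46.95²) = 800.3 Pa.
Lift = ΔP · A = 800.3 × 1.185 = 948.3 N.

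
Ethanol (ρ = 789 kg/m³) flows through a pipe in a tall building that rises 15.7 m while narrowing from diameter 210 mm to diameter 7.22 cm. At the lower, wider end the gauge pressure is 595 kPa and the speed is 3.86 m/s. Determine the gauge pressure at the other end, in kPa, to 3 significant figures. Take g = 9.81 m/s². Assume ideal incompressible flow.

P₂ = 58.7 kPa

Continuity gives A₁v₁ = A₂v₂, so v₂ = (346 cm²)/(40.9 cm²) × 3.86 m/s = 32.7 m/s.
Applying Bernoulli between the two ends and solving for P₂: P₂ = P₁ + ½ρ(v₁² − v₂²) − ρgΔh.
P₂ = 595000 + ½·789·(3.86² − 32.7²) − 789·9.81·(+15.7) = 595000 + (-415000) − (122000) = 58700 Pa.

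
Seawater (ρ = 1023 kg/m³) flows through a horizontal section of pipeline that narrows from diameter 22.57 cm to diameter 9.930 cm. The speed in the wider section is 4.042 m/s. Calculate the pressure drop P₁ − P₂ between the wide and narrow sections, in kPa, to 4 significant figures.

ΔP = 214.7 kPa

By continuity, v₂ = v₁·A₁/A₂ = 4.042·(400.1/77.44) = 20.88 m/s.
Bernoulli (h₁ = h₂): P₁ − P₂ = ½ρ(v₂² − v₁²).
P₁ − P₂ = ½·1023·(20.88² − 4.042²) = ½·1023·419.7 = 214700 Pa.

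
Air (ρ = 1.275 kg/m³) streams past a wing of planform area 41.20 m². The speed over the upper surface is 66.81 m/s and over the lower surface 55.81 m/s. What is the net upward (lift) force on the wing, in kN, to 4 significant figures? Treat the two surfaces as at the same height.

From P + ½ρv² = const at equal height, P_low − P_up = ½ρ(v_up² − v_low²).
ΔP = ½·1.275·(66.81² − 55.81²) = 859.9 Pa.
Lift = ΔP · A = 859.9 × 41.20 = 35430 N.

F ≈ 35.43 kN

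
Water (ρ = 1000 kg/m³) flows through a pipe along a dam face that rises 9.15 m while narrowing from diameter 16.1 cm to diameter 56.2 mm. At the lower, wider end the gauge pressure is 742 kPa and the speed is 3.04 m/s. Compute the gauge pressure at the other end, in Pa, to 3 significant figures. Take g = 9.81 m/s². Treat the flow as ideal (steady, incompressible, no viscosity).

Continuity gives A₁v₁ = A₂v₂, so v₂ = (204 cm²)/(24.8 cm²) × 3.04 m/s = 24.9 m/s.
Energy conservation along the streamline gives P₂ = P₁ − ½ρ(v₂² − v₁²) − ρg(h₂ − h₁).
P₂ = 742000 + ½·1000·(3.04² − 24.9²) − 1000·9.81·(+9.15) = 742000 + (-307000) − (89800) = 346000 Pa.

346000 Pa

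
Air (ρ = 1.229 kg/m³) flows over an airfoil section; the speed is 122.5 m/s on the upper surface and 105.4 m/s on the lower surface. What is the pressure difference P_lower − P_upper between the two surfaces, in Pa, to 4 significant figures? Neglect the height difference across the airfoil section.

With negligible Δh, P + ½ρv² is constant, so P_low − P_up = ½ρ(v_up² − v_low²).
ΔP = ½·1.229·(122.5² − 105.4²) = 2395 Pa.

ΔP = 2395 Pa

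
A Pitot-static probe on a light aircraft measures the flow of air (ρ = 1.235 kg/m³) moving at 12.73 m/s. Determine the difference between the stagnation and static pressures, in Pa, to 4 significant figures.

100.1 Pa

Bernoulli between the free stream and the stagnation point: ½ρv² = P_stag − P_static.
ΔP = ½·1.235·12.73² = 100.1 Pa.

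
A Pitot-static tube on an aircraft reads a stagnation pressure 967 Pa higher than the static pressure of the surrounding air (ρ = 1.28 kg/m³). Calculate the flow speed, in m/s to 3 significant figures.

v = 38.9 m/s

At the stagnation point the flow is brought to rest, so Bernoulli gives P_stag − P_static = ½ρv².
v = √(2ΔP/ρ) = √(2·967/1.28) = 38.9 m/s.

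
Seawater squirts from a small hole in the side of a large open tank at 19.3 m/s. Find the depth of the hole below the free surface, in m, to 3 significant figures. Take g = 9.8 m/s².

h ≈ 19.0 m

For a small hole in a large open tank, ½v² = gh, giving h = v²/(2g).
h = 19.3²/(2·9.8) = 372/19.60 = 19.0 m.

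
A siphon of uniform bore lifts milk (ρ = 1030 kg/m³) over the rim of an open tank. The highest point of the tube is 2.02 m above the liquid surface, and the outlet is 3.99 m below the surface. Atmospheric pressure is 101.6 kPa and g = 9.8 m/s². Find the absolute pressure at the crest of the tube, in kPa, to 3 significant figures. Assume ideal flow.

From the surface to the outlet (both open to atmosphere, surface at rest): v = √(2g·h_out) = √(2·9.8·3.99) = 8.84 m/s.
The bore is uniform, so the speed at the crest is the same v. Bernoulli surface→crest: P_atm = P_top + ½ρv² + ρg·h_top.
P_top = 101600 − ½·1030·8.84² − 1030·9.8·2.02 = 40900 Pa.

40.9 kPa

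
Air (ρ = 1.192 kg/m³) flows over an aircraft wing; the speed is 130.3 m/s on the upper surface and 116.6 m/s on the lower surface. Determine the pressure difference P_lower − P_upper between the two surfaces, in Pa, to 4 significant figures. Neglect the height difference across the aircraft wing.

The pressure is lower where the speed is higher: ΔP = ½ρ(v_up² − v_low²).
ΔP = ½·1.192·(130.3² − 116.6²) = 2016 Pa.

2016 Pa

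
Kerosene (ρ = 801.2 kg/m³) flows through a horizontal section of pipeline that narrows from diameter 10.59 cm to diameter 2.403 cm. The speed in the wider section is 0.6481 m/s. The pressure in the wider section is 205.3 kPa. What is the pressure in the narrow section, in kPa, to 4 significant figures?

Mass conservation (A₁v₁ = A₂v₂) gives v₂ = 0.6481 × 88.08/4.535 = 12.59 m/s.
With no height change, Bernoulli's equation is P₁ + ½ρv₁² = P₂ + ½ρv₂².
P₂ = P₁ − ½ρ(v₂² − v₁²) = 205300 − ½·801.2·(12.59² − 0.6481²) = 205300 − 63300 = 142000 Pa.

P₂ = 142.0 kPa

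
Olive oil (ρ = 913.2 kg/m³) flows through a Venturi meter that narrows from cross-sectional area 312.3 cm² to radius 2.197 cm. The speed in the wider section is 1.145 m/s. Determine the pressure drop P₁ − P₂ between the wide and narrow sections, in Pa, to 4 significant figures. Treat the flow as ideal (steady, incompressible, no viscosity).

253300 Pa

By continuity, v₂ = v₁·A₁/A₂ = 1.145·(312.3/15.16) = 23.58 m/s.
The pipe is horizontal, so Bernoulli reduces to P₁ + ½ρv₁² = P₂ + ½ρv₂².
P₁ − P₂ = ½·913.2·(23.58² − 1.145²) = ½·913.2·554.8 = 253300 Pa.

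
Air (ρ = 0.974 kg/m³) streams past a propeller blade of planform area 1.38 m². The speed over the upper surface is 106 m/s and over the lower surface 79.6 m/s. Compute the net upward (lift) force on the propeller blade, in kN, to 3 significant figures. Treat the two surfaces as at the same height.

With equal heights on the two surfaces, Bernoulli gives P_lower − P_upper = ½ρ(v_upper² − v_lower²).
ΔP = ½·0.974·(106² − 79.6²) = 2390 Pa.
Lift = ΔP · A = 2390 × 1.38 = 3290 N.

3.29 kN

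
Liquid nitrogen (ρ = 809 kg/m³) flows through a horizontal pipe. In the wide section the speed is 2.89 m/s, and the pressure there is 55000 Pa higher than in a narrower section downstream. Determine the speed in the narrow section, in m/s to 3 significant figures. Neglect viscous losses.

12.0 m/s

Horizontal Bernoulli: P₁ + ½ρv₁² = P₂ + ½ρv₂², so v₂² = v₁² + 2(P₁ − P₂)/ρ.
v₂ = √(2.89² + 2·55000/809) = √(8.35 + 136) = 12.0 m/s.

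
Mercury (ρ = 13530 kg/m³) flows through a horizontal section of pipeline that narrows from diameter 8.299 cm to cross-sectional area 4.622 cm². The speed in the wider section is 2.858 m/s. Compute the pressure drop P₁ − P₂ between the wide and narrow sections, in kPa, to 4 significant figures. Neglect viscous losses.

ΔP ≈ 7513 kPa

By continuity, v₂ = v₁·A₁/A₂ = 2.858·(54.09/4.622) = 33.45 m/s.
Along the horizontal streamline, P + ½ρv² is constant.
P₁ − P₂ = ½·13530·(33.45² − 2.858²) = ½·13530·1111 = 7513000 Pa.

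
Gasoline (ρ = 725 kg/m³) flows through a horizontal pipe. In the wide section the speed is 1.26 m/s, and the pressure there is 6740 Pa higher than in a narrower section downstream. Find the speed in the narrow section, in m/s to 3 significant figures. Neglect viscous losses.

Horizontal Bernoulli: P₁ + ½ρv₁² = P₂ + ½ρv₂², so v₂² = v₁² + 2(P₁ − P₂)/ρ.
v₂ = √(1.26² + 2·6740/725) = √(1.59 + 18.6) = 4.49 m/s.

v₂ ≈ 4.49 m/s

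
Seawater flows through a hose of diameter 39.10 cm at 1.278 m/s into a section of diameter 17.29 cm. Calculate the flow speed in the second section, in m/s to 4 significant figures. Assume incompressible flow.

v₂ ≈ 6.536 m/s

By continuity, v₂ = v₁·A₁/A₂ = 1.278·(1201/234.8) = 6.536 m/s.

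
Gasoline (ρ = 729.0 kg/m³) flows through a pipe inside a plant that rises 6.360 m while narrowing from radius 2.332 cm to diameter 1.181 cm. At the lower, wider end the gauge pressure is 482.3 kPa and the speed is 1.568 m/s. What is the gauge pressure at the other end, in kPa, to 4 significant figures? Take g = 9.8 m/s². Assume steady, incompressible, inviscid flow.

The volume flow rate is constant, so v₂ = (A₁/A₂)v₁ = (17.08/1.095)·1.568 = 24.45 m/s.
Energy conservation along the streamline gives P₂ = P₁ − ½ρ(v₂² − v₁²) − ρg(h₂ − h₁).
P₂ = 482300 + ½·729.0·(1.568² − 24.45²) − 729.0·9.8·(+6.360) = 482300 + (-217100) − (45440) = 219800 Pa.

P₂ = 219.8 kPa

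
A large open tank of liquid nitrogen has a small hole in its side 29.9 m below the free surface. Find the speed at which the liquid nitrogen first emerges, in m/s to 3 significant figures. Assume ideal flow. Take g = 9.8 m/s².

With the surface at rest and both surface and jet at atmospheric pressure, Bernoulli gives ρg h = ½ρv², so v = √(2gh) = √(2·9.8·29.9) = 24.2 m/s.

v = 24.2 m/s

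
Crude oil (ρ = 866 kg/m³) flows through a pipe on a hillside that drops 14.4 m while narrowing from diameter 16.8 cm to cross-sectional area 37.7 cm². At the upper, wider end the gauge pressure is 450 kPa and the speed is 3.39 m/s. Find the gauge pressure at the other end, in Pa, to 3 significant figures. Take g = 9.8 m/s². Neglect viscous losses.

Continuity gives A₁v₁ = A₂v₂, so v₂ = (222 cm²)/(37.7 cm²) × 3.39 m/s = 19.9 m/s.
Energy conservation along the streamline gives P₂ = P₁ − ½ρ(v₂² − v₁²) − ρg(h₂ − h₁).
P₂ = 450000 + ½·866·(3.39² − 19.9²) − 866·9.8·(−14.4) = 450000 + (-167000) − (-122000) = 405000 Pa.

405000 Pa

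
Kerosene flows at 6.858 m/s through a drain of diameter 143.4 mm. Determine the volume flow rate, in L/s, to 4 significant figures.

Q = 110.8 L/s

Q = A·v = 0.01615 m² × 6.858 m/s = 0.1108 m³/s.
Converting: 0.1108 m³/s × 1000 = 110.8 L/s.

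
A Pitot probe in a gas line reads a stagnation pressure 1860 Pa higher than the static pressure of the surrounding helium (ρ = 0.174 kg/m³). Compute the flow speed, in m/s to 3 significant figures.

The dynamic pressure equals the rise in static pressure at the stagnation point: ΔP = ½ρv².
v = √(2ΔP/ρ) = √(2·1860/0.174) = 146 m/s.

v ≈ 146 m/s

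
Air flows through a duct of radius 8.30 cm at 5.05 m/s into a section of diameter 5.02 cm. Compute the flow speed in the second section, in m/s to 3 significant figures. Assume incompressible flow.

v₂ = 55.2 m/s

The volume flow rate is constant, so v₂ = (A₁/A₂)v₁ = (216/19.8)·5.05 = 55.2 m/s.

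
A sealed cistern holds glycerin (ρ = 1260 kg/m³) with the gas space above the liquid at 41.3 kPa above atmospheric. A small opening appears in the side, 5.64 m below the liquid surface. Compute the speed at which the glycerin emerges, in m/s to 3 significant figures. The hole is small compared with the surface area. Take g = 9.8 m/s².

13.3 m/s

Take point 1 at the surface (v₁ ≈ 0) and point 2 at the hole (at atmospheric pressure). Bernoulli: P₁ + ρg h = P_atm + ½ρv₂².
With P₁ − P_atm = 41300 Pa, v₂ = √(2gh + 2ΔP/ρ) = √(2·9.8·5.64 + 2·41300/1260) = 13.3 m/s.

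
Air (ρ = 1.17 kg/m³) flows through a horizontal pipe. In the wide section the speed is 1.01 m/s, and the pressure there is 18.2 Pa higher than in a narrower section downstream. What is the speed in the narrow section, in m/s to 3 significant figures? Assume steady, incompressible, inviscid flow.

Horizontal Bernoulli: P₁ + ½ρv₁² = P₂ + ½ρv₂², so v₂² = v₁² + 2(P₁ − P₂)/ρ.
v₂ = √(1.01² + 2·18.2/1.17) = √(1.02 + 31.1) = 5.67 m/s.

v₂ ≈ 5.67 m/s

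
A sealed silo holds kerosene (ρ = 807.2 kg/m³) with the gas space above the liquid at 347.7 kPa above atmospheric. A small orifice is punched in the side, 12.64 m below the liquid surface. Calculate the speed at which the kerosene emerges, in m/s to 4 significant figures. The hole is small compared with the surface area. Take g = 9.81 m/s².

Take point 1 at the surface (v₁ ≈ 0) and point 2 at the hole (at atmospheric pressure). Bernoulli: P₁ + ρg h = P_atm + ½ρv₂².
With P₁ − P_atm = 347700 Pa, v₂ = √(2gh + 2ΔP/ρ) = √(2·9.81·12.64 + 2·347700/807.2) = 33.31 m/s.

33.31 m/s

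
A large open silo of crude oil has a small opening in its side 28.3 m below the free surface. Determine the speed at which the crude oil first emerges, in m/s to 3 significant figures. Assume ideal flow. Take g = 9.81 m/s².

The surface is effectively still and both ends are open, so ½v² = gh and v = √(2·9.81·28.3) = 23.6 m/s.

v ≈ 23.6 m/s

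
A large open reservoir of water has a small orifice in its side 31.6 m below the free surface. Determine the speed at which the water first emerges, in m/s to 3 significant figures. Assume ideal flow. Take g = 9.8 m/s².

v ≈ 24.9 m/s

Torricelli's result v = √(2gh) gives v = √(2·9.8·31.6) = 24.9 m/s.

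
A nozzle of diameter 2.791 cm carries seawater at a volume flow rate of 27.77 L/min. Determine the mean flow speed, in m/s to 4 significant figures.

v = 0.7565 m/s

Q = 27.77 L/min = 0.0004628 m³/s.
v = Q/A = 0.0004628 / 0.0006118 = 0.7565 m/s.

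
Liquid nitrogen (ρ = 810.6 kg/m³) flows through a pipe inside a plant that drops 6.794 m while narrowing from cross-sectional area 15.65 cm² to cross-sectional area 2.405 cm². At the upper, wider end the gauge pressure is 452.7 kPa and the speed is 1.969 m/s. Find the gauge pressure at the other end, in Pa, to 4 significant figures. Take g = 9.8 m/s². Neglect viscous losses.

P₂ ≈ 441700 Pa

Continuity gives A₁v₁ = A₂v₂, so v₂ = (15.65 cm²)/(2.405 cm²) × 1.969 m/s = 12.81 m/s.
Bernoulli: P₁ + ½ρv₁² + ρg h₁ = P₂ + ½ρv₂² + ρg h₂, so P₂ = P₁ + ½ρ(v₁² − v₂²) − ρg(h₂ − h₁).
P₂ = 452700 + ½·810.6·(1.969² − 12.81²) − 810.6·9.8·(−6.794) = 452700 + (-64970) − (-53970) = 441700 Pa.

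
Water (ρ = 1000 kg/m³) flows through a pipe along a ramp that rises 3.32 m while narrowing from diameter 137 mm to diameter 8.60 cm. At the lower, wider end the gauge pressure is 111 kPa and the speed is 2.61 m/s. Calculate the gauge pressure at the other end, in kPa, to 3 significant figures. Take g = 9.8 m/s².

59.9 kPa

Mass conservation (A₁v₁ = A₂v₂) gives v₂ = 2.61 × 147/58.1 = 6.62 m/s.
Applying Bernoulli between the two ends and solving for P₂: P₂ = P₁ + ½ρ(v₁² − v₂²) − ρgΔh.
P₂ = 111000 + ½·1000·(2.61² − 6.62²) − 1000·9.8·(+3.32) = 111000 + (-18500) − (32500) = 59900 Pa.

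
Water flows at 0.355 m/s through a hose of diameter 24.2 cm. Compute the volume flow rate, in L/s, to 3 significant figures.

Q = 16.3 L/s

Q = A·v = 0.0460 m² × 0.355 m/s = 0.0163 m³/s.
Converting: 0.0163 m³/s × 1000 = 16.3 L/s.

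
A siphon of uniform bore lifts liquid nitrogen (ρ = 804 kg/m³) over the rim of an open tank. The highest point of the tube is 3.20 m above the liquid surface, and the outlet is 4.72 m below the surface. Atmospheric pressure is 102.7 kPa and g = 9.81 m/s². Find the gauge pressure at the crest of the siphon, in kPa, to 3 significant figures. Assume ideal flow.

P_gauge ≈ -62.5 kPa

The outlet speed comes from Torricelli: v = √(2g·4.72) = 9.62 m/s.
With constant cross-section the crest speed equals v; applying Bernoulli from the surface up to the crest, P_top = P_atm − ½ρv² − ρg·h_top.
P_top = 102700 − ½·804·9.62² − 804·9.81·3.20 = 40200 Pa. So P_gauge = P_top − P_atm = -62500 Pa.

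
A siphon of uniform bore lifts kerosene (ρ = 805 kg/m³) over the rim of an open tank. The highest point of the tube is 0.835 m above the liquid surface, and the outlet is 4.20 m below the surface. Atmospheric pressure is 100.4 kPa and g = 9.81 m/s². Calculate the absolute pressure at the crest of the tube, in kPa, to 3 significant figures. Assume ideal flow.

The outlet speed comes from Torricelli: v = √(2g·4.20) = 9.08 m/s.
With constant cross-section the crest speed equals v; applying Bernoulli from the surface up to the crest, P_top = P_atm − ½ρv² − ρg·h_top.
P_top = 100400 − ½·805·9.08² − 805·9.81·0.835 = 60600 Pa.

P_top = 60.6 kPa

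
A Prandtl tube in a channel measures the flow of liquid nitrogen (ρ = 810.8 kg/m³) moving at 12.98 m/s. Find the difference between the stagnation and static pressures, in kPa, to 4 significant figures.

ΔP ≈ 68.30 kPa

At the stagnation point the flow is brought to rest, so Bernoulli gives P_stag − P_static = ½ρv².
ΔP = ½·810.8·12.98² = 68300 Pa.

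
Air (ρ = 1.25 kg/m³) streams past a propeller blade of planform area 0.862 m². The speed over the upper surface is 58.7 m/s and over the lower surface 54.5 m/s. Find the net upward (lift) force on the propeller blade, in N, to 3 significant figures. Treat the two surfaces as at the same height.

The faster flow above has the lower pressure; Bernoulli (same height) gives ΔP = ½ρ(v_up² − v_low²).
ΔP = ½·1.25·(58.7² − 54.5²) = 297 Pa.
Lift = ΔP · A = 297 × 0.862 = 256 N.

F ≈ 256 N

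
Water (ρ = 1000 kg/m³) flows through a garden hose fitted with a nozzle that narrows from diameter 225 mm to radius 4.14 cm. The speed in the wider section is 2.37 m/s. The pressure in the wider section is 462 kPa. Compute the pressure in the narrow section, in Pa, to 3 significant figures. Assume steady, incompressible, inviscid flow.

P₂ = 312000 Pa

The volume flow rate is constant, so v₂ = (A₁/A₂)v₁ = (398/53.8)·2.37 = 17.5 m/s.
Along the horizontal streamline, P + ½ρv² is constant.
P₂ = P₁ − ½ρ(v₂² − v₁²) = 462000 − ½·1000·(17.5² − 2.37²) = 462000 − 150000 = 312000 Pa.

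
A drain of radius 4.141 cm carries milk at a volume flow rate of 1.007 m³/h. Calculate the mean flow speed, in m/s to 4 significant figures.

v ≈ 0.05192 m/s

Q = 1.007 m³/h = 0.0002797 m³/s.
v = Q/A = 0.0002797 / 0.005387 = 0.05192 m/s.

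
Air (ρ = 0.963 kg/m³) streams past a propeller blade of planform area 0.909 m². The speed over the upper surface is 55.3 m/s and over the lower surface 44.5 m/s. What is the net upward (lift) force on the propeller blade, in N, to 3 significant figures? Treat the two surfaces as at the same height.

F = 472 N

From P + ½ρv² = const at equal height, P_low − P_up = ½ρ(v_up² − v_low²).
ΔP = ½·0.963·(55.3² − 44.5²) = 519 Pa.
Lift = ΔP · A = 519 × 0.909 = 472 N.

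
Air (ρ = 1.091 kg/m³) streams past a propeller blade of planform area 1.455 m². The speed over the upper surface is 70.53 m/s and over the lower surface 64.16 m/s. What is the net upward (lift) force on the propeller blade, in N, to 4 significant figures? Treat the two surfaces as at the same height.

F ≈ 681.0 N

With equal heights on the two surfaces, Bernoulli gives P_lower − P_upper = ½ρ(v_upper² − v_lower²).
ΔP = ½·1.091·(70.53² − 64.16²) = 468.0 Pa.
Lift = ΔP · A = 468.0 × 1.455 = 681.0 N.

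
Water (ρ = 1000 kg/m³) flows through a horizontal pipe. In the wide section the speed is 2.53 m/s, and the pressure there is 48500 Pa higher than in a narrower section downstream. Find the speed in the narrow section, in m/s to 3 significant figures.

Along the level pipe P + ½ρv² is conserved, hence v₂² = v₁² + 2(P₁ − P₂)/ρ.
v₂ = √(2.53² + 2·48500/1000) = √(6.40 + 97.0) = 10.2 m/s.

v₂ ≈ 10.2 m/s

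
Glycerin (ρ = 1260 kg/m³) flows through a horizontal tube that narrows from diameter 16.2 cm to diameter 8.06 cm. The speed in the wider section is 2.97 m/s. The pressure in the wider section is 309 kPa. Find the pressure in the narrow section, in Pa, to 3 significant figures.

P₂ ≈ 224000 Pa

Continuity gives A₁v₁ = A₂v₂, so v₂ = (206 cm²)/(51.0 cm²) × 2.97 m/s = 12.0 m/s.
The pipe is horizontal, so Bernoulli reduces to P₁ + ½ρv₁² = P₂ + ½ρv₂².
P₂ = P₁ − ½ρ(v₂² − v₁²) = 309000 − ½·1260·(12.0² − 2.97²) = 309000 − 85100 = 224000 Pa.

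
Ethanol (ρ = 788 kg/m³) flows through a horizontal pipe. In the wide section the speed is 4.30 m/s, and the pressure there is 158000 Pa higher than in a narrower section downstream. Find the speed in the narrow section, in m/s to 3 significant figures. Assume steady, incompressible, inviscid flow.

v₂ = 20.5 m/s

Horizontal Bernoulli: P₁ + ½ρv₁² = P₂ + ½ρv₂², so v₂² = v₁² + 2(P₁ − P₂)/ρ.
v₂ = √(4.30² + 2·158000/788) = √(18.5 + 401) = 20.5 m/s.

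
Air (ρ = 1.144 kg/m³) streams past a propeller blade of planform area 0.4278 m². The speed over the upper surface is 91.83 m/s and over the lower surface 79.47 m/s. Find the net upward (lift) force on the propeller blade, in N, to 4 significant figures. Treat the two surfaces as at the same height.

F ≈ 518.1 N

From P + ½ρv² = const at equal height, P_low − P_up = ½ρ(v_up² − v_low²).
ΔP = ½·1.144·(91.83² − 79.47²) = 1211 Pa.
Lift = ΔP · A = 1211 × 0.4278 = 518.1 N.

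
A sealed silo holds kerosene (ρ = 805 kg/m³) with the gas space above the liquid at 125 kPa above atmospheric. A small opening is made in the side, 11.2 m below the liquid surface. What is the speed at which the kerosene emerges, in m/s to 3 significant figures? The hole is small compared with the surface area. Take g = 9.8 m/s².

v ≈ 23.0 m/s

Take point 1 at the surface (v₁ ≈ 0) and point 2 at the hole (at atmospheric pressure). Bernoulli: P₁ + ρg h = P_atm + ½ρv₂².
With P₁ − P_atm = 125000 Pa, v₂ = √(2gh + 2ΔP/ρ) = √(2·9.8·11.2 + 2·125000/805) = 23.0 m/s.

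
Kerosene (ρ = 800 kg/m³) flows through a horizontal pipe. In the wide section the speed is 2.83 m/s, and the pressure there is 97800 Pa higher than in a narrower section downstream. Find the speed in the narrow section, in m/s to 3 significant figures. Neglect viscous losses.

v₂ = 15.9 m/s

Horizontal Bernoulli: P₁ + ½ρv₁² = P₂ + ½ρv₂², so v₂² = v₁² + 2(P₁ − P₂)/ρ.
v₂ = √(2.83² + 2·97800/800) = √(8.01 + 244) = 15.9 m/s.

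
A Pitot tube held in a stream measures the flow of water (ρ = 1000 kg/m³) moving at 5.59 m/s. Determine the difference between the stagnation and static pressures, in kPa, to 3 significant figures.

The dynamic pressure equals the rise in static pressure at the stagnation point: ΔP = ½ρv².
ΔP = ½·1000·5.59² = 15600 Pa.

15.6 kPa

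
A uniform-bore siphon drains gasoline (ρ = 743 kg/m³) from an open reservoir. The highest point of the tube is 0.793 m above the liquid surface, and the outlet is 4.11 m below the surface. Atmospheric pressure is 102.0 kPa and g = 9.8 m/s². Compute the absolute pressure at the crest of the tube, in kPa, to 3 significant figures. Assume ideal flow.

The outlet speed comes from Torricelli: v = √(2g·4.11) = 8.98 m/s.
The bore is uniform, so the speed at the crest is the same v. Bernoulli surface→crest: P_atm = P_top + ½ρv² + ρg·h_top.
P_top = 102000 − ½·743·8.98² − 743·9.8·0.793 = 66300 Pa.

P_top = 66.3 kPa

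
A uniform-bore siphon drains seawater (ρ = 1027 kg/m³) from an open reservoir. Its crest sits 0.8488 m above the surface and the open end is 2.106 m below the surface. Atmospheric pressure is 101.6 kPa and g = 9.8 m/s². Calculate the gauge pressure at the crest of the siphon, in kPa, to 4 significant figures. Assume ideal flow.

P_gauge = -29.74 kPa

Bernoulli surface→outlet gives ½v² = g·h_out, so v = √(2·9.8·2.106) = 6.425 m/s.
With constant cross-section the crest speed equals v; applying Bernoulli from the surface up to the crest, P_top = P_atm − ½ρv² − ρg·h_top.
P_top = 101600 − ½·1027·6.425² − 1027·9.8·0.8488 = 71860 Pa. So P_gauge = P_top − P_atm = -29740 Pa.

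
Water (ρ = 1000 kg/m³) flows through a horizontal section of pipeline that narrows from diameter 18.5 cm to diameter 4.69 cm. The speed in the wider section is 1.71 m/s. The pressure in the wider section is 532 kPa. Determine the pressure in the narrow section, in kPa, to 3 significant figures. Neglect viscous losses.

Mass conservation (A₁v₁ = A₂v₂) gives v₂ = 1.71 × 269/17.3 = 26.6 m/s.
Bernoulli (h₁ = h₂): P₁ − P₂ = ½ρ(v₂² − v₁²).
P₂ = P₁ − ½ρ(v₂² − v₁²) = 532000 − ½·1000·(26.6² − 1.71²) = 532000 − 353000 = 179000 Pa.

179 kPa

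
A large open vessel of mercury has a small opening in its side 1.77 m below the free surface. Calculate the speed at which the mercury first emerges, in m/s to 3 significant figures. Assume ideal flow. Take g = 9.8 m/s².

5.89 m/s

Torricelli's result v = √(2gh) gives v = √(2·9.8·1.77) = 5.89 m/s.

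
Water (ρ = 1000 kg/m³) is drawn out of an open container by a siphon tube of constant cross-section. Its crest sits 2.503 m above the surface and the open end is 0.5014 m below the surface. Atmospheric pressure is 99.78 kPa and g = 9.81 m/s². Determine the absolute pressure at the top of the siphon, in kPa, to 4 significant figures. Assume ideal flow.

70.31 kPa

The outlet speed comes from Torricelli: v = √(2g·0.5014) = 3.136 m/s.
Continuity keeps v the same throughout the tube; from surface to crest, P_atm + 0 = P_top + ½ρv² + ρg·h_top.
P_top = 99780 − ½·1000·3.136² − 1000·9.81·2.503 = 70310 Pa.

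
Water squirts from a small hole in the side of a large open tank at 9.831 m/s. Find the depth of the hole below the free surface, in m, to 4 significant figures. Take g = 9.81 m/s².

h = 4.926 m

For a small hole in a large open tank, ½v² = gh, giving h = v²/(2g).
h = 9.831²/(2·9.81) = 96.65/19.62 = 4.926 m.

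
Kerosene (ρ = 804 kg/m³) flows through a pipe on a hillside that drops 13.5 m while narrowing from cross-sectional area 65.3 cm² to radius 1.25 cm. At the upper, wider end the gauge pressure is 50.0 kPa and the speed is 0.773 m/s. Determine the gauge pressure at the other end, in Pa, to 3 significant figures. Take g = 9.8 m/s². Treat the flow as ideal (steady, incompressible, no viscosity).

P₂ = 114000 Pa

Mass conservation (A₁v₁ = A₂v₂) gives v₂ = 0.773 × 65.3/4.91 = 10.3 m/s.
Applying Bernoulli between the two ends and solving for P₂: P₂ = P₁ + ½ρ(v₁² − v₂²) − ρgΔh.
P₂ = 50000 + ½·804·(0.773² − 10.3²) − 804·9.8·(−13.5) = 50000 + (-42300) − (-106000) = 114000 Pa.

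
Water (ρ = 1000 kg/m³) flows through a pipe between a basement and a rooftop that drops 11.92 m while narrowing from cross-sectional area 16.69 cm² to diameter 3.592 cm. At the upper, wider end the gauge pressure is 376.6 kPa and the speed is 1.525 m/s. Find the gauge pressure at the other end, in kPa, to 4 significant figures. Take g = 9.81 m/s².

491.5 kPa

Mass conservation (A₁v₁ = A₂v₂) gives v₂ = 1.525 × 16.69/10.13 = 2.512 m/s.
Bernoulli: P₁ + ½ρv₁² + ρg h₁ = P₂ + ½ρv₂² + ρg h₂, so P₂ = P₁ + ½ρ(v₁² − v₂²) − ρg(h₂ − h₁).
P₂ = 376600 + ½·1000·(1.525² − 2.512²) − 1000·9.81·(−11.92) = 376600 + (-1991) − (-116900) = 491500 Pa.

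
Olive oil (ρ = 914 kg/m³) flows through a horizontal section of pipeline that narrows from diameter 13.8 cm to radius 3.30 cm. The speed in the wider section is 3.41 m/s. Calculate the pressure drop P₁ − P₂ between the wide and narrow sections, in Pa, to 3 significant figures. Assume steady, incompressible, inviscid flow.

ΔP ≈ 96300 Pa

Mass conservation (A₁v₁ = A₂v₂) gives v₂ = 3.41 × 150/34.2 = 14.9 m/s.
The pipe is horizontal, so Bernoulli reduces to P₁ + ½ρv₁² = P₂ + ½ρv₂².
P₁ − P₂ = ½·914·(14.9² − 3.41²) = ½·914·211 = 96300 Pa.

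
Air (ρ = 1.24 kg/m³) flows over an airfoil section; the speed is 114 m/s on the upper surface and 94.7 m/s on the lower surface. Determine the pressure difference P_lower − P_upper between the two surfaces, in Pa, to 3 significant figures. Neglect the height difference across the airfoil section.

The pressure is lower where the speed is higher: ΔP = ½ρ(v_up² − v_low²).
ΔP = ½·1.24·(114² − 94.7²) = 2500 Pa.

2500 Pa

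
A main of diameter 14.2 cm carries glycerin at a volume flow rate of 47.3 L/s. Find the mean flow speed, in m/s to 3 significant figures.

Q = 47.3 L/s = 0.0473 m³/s.
v = Q/A = 0.0473 / 0.0158 = 2.99 m/s.

2.99 m/s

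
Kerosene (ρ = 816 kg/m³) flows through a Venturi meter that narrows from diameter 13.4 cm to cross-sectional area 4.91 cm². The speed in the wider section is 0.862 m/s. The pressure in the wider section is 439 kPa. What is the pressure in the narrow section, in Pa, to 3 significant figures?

Continuity gives A₁v₁ = A₂v₂, so v₂ = (141 cm²)/(4.91 cm²) × 0.862 m/s = 24.8 m/s.
Bernoulli (h₁ = h₂): P₁ − P₂ = ½ρ(v₂² − v₁²).
P₂ = P₁ − ½ρ(v₂² − v₁²) = 439000 − ½·816·(24.8² − 0.862²) = 439000 − 250000 = 189000 Pa.

189000 Pa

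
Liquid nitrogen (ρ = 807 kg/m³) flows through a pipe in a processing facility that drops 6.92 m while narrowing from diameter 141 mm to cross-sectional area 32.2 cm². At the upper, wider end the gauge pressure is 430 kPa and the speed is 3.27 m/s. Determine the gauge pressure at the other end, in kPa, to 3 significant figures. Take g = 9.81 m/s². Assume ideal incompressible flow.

P₂ ≈ 388 kPa

Mass conservation (A₁v₁ = A₂v₂) gives v₂ = 3.27 × 156/32.2 = 15.9 m/s.
Bernoulli: P₁ + ½ρv₁² + ρg h₁ = P₂ + ½ρv₂² + ρg h₂, so P₂ = P₁ + ½ρ(v₁² − v₂²) − ρg(h₂ − h₁).
P₂ = 430000 + ½·807·(3.27² − 15.9²) − 807·9.81·(−6.92) = 430000 + (-97100) − (-54800) = 388000 Pa.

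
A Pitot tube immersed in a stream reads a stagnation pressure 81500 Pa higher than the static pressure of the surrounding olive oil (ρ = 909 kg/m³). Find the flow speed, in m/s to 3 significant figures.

Bernoulli between the free stream and the stagnation point: ½ρv² = P_stag − P_static.
v = √(2ΔP/ρ) = √(2·81500/909) = 13.4 m/s.

13.4 m/s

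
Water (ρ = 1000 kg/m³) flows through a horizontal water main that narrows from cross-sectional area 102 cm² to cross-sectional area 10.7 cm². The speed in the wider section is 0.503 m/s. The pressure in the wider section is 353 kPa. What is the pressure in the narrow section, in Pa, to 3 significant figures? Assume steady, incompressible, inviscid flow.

P₂ ≈ 342000 Pa

Mass conservation (A₁v₁ = A₂v₂) gives v₂ = 0.503 × 102/10.7 = 4.79 m/s.
Along the horizontal streamline, P + ½ρv² is constant.
P₂ = P₁ − ½ρ(v₂² − v₁²) = 353000 − ½·1000·(4.79² − 0.503²) = 353000 − 11400 = 342000 Pa.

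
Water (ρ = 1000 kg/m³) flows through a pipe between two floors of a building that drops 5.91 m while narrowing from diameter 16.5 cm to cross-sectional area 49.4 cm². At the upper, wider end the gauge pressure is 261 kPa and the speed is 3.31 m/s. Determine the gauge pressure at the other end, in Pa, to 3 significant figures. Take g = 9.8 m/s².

P₂ ≈ 222000 Pa

Continuity gives A₁v₁ = A₂v₂, so v₂ = (214 cm²)/(49.4 cm²) × 3.31 m/s = 14.3 m/s.
Applying Bernoulli between the two ends and solving for P₂: P₂ = P₁ + ½ρ(v₁² − v₂²) − ρgΔh.
P₂ = 261000 + ½·1000·(3.31² − 14.3²) − 1000·9.8·(−5.91) = 261000 + (-97200) − (-57900) = 222000 Pa.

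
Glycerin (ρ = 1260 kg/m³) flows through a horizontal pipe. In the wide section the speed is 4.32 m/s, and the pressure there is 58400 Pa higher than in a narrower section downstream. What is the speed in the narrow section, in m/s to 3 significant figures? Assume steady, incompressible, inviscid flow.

Along the level pipe P + ½ρv² is conserved, hence v₂² = v₁² + 2(P₁ − P₂)/ρ.
v₂ = √(4.32² + 2·58400/1260) = √(18.7 + 92.7) = 10.6 m/s.

v₂ = 10.6 m/s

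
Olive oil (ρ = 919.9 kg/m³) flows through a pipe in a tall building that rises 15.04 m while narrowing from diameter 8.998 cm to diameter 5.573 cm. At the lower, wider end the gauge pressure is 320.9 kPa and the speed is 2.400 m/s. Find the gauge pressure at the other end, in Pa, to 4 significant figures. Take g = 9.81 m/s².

Mass conservation (A₁v₁ = A₂v₂) gives v₂ = 2.400 × 63.59/24.39 = 6.256 m/s.
Applying Bernoulli between the two ends and solving for P₂: P₂ = P₁ + ½ρ(v₁² − v₂²) − ρgΔh.
P₂ = 320900 + ½·919.9·(2.400² − 6.256²) − 919.9·9.81·(+15.04) = 320900 + (-15350) − (135700) = 169800 Pa.

P₂ = 169800 Pa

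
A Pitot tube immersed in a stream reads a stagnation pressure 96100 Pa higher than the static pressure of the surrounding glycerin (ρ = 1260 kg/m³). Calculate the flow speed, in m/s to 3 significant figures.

v = 12.4 m/s

The dynamic pressure equals the rise in static pressure at the stagnation point: ΔP = ½ρv².
v = √(2ΔP/ρ) = √(2·96100/1260) = 12.4 m/s.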